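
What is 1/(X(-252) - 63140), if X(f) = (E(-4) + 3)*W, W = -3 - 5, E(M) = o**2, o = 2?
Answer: -1/63196 ≈ -1.5824e-5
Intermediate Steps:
E(M) = 4 (E(M) = 2**2 = 4)
W = -8
X(f) = -56 (X(f) = (4 + 3)*(-8) = 7*(-8) = -56)
1/(X(-252) - 63140) = 1/(-56 - 63140) = 1/(-63196) = -1/63196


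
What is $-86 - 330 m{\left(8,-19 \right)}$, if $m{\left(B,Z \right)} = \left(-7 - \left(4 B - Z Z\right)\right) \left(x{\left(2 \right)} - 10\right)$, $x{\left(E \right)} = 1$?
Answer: $956254$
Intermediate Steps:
$m{\left(B,Z \right)} = 63 - 9 Z^{2} + 36 B$ ($m{\left(B,Z \right)} = \left(-7 - \left(4 B - Z Z\right)\right) \left(1 - 10\right) = \left(-7 - \left(- Z^{2} + 4 B\right)\right) \left(-9\right) = \left(-7 + Z^{2} - 4 B\right) \left(-9\right) = 63 - 9 Z^{2} + 36 B$)
$-86 - 330 m{\left(8,-19 \right)} = -86 - 330 \left(63 - 9 \left(-19\right)^{2} + 36 \cdot 8\right) = -86 - 330 \left(63 - 3249 + 288\right) = -86 - -956340 = -86 + 956340 = 956254$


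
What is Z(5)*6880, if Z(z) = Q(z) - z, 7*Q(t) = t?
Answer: -206400/7 ≈ -29486.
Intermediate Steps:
Q(t) = t/7
Z(z) = -6*z/7 (Z(z) = z/7 - z = -6*z/7)
Z(5)*6880 = -6/7*5*6880 = -30/7*6880 = -206400/7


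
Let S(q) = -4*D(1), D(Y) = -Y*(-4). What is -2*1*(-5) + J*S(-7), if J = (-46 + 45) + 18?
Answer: -262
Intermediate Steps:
D(Y) = 4*Y
S(q) = -16
J = 17 (J = -1 + 18 = 17)
-2*1*(-5) + J*S(-7) = -2*1*(-5) + 17*(-16) = -2*(-5) - 272 = 10 - 272 = -262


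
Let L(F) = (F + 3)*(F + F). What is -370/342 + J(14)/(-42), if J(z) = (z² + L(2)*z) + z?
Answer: -2180/171 ≈ -12.749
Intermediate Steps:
L(F) = 2*F*(3 + F) (L(F) = (3 + F)*(2*F) = 2*F*(3 + F))
J(z) = z² + 21*z (J(z) = (z² + (2*2*(3 + 2))*z) + z = (z² + (2*2*5)*z) + z = (z² + 20*z) + z = z² + 21*z)
-370/342 + J(14)/(-42) = -370/342 + (14*(21 + 14))/(-42) = -370*1/342 + (14*35)*(-1/42) = -185/171 + 490*(-1/42) = -185/171 - 35/3 = -2180/171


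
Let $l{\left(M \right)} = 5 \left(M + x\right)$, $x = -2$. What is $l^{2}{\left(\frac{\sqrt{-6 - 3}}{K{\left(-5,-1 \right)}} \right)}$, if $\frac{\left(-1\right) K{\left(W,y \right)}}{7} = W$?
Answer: $\frac{4891}{49} - \frac{60 i}{7} \approx 99.816 - 8.5714 i$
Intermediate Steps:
$K{\left(W,y \right)} = - 7 W$
$l{\left(M \right)} = -10 + 5 M$ ($l{\left(M \right)} = 5 \left(M - 2\right) = 5 \left(-2 + M\right) = -10 + 5 M$)
$l^{2}{\left(\frac{\sqrt{-6 - 3}}{K{\left(-5,-1 \right)}} \right)} = \left(-10 + 5 \frac{\sqrt{-6 - 3}}{\left(-7\right) \left(-5\right)}\right)^{2} = \left(-10 + 5 \frac{\sqrt{-9}}{35}\right)^{2} = \left(-10 + 5 \cdot 3 i \frac{1}{35}\right)^{2} = \left(-10 + 5 \frac{3 i}{35}\right)^{2} = \left(-10 + \frac{3 i}{7}\right)^{2}$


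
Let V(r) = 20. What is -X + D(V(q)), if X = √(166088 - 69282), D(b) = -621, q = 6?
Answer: -621 - √96806 ≈ -932.14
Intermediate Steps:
X = √96806 ≈ 311.14
-X + D(V(q)) = -√96806 - 621 = -621 - √96806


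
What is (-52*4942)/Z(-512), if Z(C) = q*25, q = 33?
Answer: -256984/825 ≈ -311.50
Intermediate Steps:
Z(C) = 825 (Z(C) = 33*25 = 825)
(-52*4942)/Z(-512) = -52*4942/825 = -256984*1/825 = -256984/825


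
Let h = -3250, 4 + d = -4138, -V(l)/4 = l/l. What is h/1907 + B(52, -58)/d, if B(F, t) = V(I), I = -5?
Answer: -6726936/3949397 ≈ -1.7033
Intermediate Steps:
V(l) = -4 (V(l) = -4*l/l = -4*1 = -4)
B(F, t) = -4
d = -4142 (d = -4 - 4138 = -4142)
h/1907 + B(52, -58)/d = -3250/1907 - 4/(-4142) = -3250*1/1907 - 4*(-1/4142) = -3250/1907 + 2/2071 = -6726936/3949397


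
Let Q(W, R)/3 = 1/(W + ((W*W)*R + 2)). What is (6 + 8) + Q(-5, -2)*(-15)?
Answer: 787/53 ≈ 14.849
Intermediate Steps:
Q(W, R) = 3/(2 + W + R*W²) (Q(W, R) = 3/(W + ((W*W)*R + 2)) = 3/(W + (W²*R + 2)) = 3/(W + (R*W² + 2)) = 3/(W + (2 + R*W²)) = 3/(2 + W + R*W²))
(6 + 8) + Q(-5, -2)*(-15) = (6 + 8) + (3/(2 - 5 - 2*(-5)²))*(-15) = 14 + (3/(2 - 5 - 2*25))*(-15) = 14 + (3/(2 - 5 - 50))*(-15) = 14 + (3/(-53))*(-15) = 14 + (3*(-1/53))*(-15) = 14 - 3/53*(-15) = 14 + 45/53 = 787/53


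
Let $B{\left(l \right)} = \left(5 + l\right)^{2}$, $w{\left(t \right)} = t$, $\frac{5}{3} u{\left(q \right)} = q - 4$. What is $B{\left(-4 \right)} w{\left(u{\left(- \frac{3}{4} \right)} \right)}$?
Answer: $- \frac{57}{20} \approx -2.85$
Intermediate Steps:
$u{\left(q \right)} = - \frac{12}{5} + \frac{3 q}{5}$ ($u{\left(q \right)} = \frac{3 \left(q - 4\right)}{5} = \frac{3 \left(-4 + q\right)}{5} = - \frac{12}{5} + \frac{3 q}{5}$)
$B{\left(-4 \right)} w{\left(u{\left(- \frac{3}{4} \right)} \right)} = \left(5 - 4\right)^{2} \left(- \frac{12}{5} + \frac{3 \left(- \frac{3}{4}\right)}{5}\right) = 1^{2} \left(- \frac{12}{5} + \frac{3 \left(\left(-3\right) \frac{1}{4}\right)}{5}\right) = 1 \left(- \frac{12}{5} + \frac{3}{5} \left(- \frac{3}{4}\right)\right) = 1 \left(- \frac{12}{5} - \frac{9}{20}\right) = 1 \left(- \frac{57}{20}\right) = - \frac{57}{20}$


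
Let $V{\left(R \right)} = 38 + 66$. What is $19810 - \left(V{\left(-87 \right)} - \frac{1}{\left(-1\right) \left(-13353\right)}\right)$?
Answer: $\frac{263134219}{13353} \approx 19706.0$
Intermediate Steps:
$V{\left(R \right)} = 104$
$19810 - \left(V{\left(-87 \right)} - \frac{1}{\left(-1\right) \left(-13353\right)}\right) = 19810 - \left(104 - \frac{1}{\left(-1\right) \left(-13353\right)}\right) = 19810 - \left(104 - \frac{1}{13353}\right) = 19810 - \frac{1388711}{13353} = \frac{263134219}{13353}$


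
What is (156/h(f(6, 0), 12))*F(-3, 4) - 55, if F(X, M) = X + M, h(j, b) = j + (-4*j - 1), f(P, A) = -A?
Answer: -211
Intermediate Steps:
h(j, b) = -1 - 3*j (h(j, b) = j + (-1 - 4*j) = -1 - 3*j)
F(X, M) = M + X
(156/h(f(6, 0), 12))*F(-3, 4) - 55 = (156/(-1 - (-3)*0))*(4 - 3) - 55 = (156/(-1 - 3*0))*1 - 55 = (156/(-1 + 0))*1 - 55 = (156/(-1))*1 - 55 = (156*(-1))*1 - 55 = -156*1 - 55 = -156 - 55 = -211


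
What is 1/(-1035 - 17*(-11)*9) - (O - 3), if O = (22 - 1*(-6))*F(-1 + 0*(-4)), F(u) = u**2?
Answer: -16199/648 ≈ -24.998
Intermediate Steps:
O = 28 (O = (22 - 1*(-6))*(-1 + 0*(-4))**2 = (22 + 6)*(-1 + 0)**2 = 28*(-1)**2 = 28*1 = 28)
1/(-1035 - 17*(-11)*9) - (O - 3) = 1/(-1035 - 17*(-11)*9) - (28 - 3) = 1/(-1035 + 187*9) - 1*25 = 1/(-1035 + 1683) - 25 = 1/648 - 25 = -16199/648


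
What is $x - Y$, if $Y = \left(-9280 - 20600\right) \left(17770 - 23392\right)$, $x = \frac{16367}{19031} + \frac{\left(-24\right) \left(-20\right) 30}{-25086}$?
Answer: $- \frac{13366361740778933}{79568611} \approx -1.6799 \cdot 10^{8}$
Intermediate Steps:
$x = \frac{22756027}{79568611}$ ($x = 16367 \cdot \frac{1}{19031} + 480 \cdot 30 \left(- \frac{1}{25086}\right) = \frac{16367}{19031} + 14400 \left(- \frac{1}{25086}\right) = \frac{16367}{19031} - \frac{2400}{4181} = \frac{22756027}{79568611} \approx 0.28599$)
$Y = 167985360$ ($Y = \left(-29880\right) \left(-5622\right) = 167985360$)
$x - Y = \frac{22756027}{79568611} - 167985360 = - \frac{13366361740778933}{79568611}$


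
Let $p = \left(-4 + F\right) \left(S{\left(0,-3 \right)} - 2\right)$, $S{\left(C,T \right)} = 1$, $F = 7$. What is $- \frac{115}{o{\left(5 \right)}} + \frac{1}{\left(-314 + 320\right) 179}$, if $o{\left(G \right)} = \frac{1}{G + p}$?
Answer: $- \frac{247019}{1074} \approx -230.0$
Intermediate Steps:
$p = -3$ ($p = \left(-4 + 7\right) \left(1 - 2\right) = 3 \left(-1\right) = -3$)
$o{\left(G \right)} = \frac{1}{-3 + G}$ ($o{\left(G \right)} = \frac{1}{G - 3} = \frac{1}{-3 + G}$)
$- \frac{115}{o{\left(5 \right)}} + \frac{1}{\left(-314 + 320\right) 179} = - \frac{115}{\frac{1}{-3 + 5}} + \frac{1}{\left(-314 + 320\right) 179} = - \frac{115}{\frac{1}{2}} + \frac{1}{6} \cdot \frac{1}{179} = - 115 \frac{1}{\frac{1}{2}} + \frac{1}{6} \cdot \frac{1}{179} = \left(-115\right) 2 + \frac{1}{1074} = -230 + \frac{1}{1074} = - \frac{247019}{1074}$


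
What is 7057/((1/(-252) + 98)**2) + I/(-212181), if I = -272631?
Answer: 87116848941181/43132367629175 ≈ 2.0198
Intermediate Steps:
7057/((1/(-252) + 98)**2) + I/(-212181) = 7057/((1/(-252) + 98)**2) - 272631/(-212181) = 7057/((-1/252 + 98)**2) - 272631*(-1/212181) = 7057/((24695/252)**2) + 90877/70727 = 7057/(609843025/63504) + 90877/70727 = 7057*(63504/609843025) + 90877/70727 = 448147728/609843025 + 90877/70727 = 87116848941181/43132367629175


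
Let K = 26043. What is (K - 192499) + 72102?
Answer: -94354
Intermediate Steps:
(K - 192499) + 72102 = (26043 - 192499) + 72102 = -166456 + 72102 = -94354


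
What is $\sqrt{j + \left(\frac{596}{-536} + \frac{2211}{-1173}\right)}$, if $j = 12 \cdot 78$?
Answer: $\frac{\sqrt{2561216088198}}{52394} \approx 30.545$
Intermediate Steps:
$j = 936$
$\sqrt{j + \left(\frac{596}{-536} + \frac{2211}{-1173}\right)} = \sqrt{936 + \left(\frac{596}{-536} + \frac{2211}{-1173}\right)} = \sqrt{936 + \left(596 \left(- \frac{1}{536}\right) + 2211 \left(- \frac{1}{1173}\right)\right)} = \sqrt{936 - \frac{157017}{52394}} = \sqrt{\frac{48883767}{52394}} = \frac{\sqrt{2561216088198}}{52394}$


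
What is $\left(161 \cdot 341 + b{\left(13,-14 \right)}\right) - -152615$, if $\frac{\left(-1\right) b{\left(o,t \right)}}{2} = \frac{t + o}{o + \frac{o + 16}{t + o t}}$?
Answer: $\frac{522733196}{2519} \approx 2.0752 \cdot 10^{5}$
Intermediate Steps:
$b{\left(o,t \right)} = - \frac{2 \left(o + t\right)}{o + \frac{16 + o}{t + o t}}$ ($b{\left(o,t \right)} = - 2 \frac{t + o}{o + \frac{o + 16}{t + o t}} = - 2 \frac{o + t}{o + \frac{16 + o}{t + o t}} = - \frac{2 \left(o + t\right)}{o + \frac{16 + o}{t + o t}}$)
$\left(161 \cdot 341 + b{\left(13,-14 \right)}\right) - -152615 = \left(161 \cdot 341 - - \frac{28 \left(13 - 14 + 13^{2} + 13 \left(-14\right)\right)}{16 + 13 + 13 \left(-14\right) - 14 \cdot 13^{2}}\right) - -152615 = \left(54901 - - \frac{28 \left(13 - 14 + 169 - 182\right)}{16 + 13 - 182 - 2366}\right) + 152615 = \left(54901 - \left(-28\right) \frac{1}{16 + 13 - 182 - 2366} \left(-14\right)\right) + 152615 = \left(54901 - \left(-28\right) \frac{1}{-2519} \left(-14\right)\right) + 152615 = \left(54901 - \left(-28\right) \left(- \frac{1}{2519}\right) \left(-14\right)\right) + 152615 = \left(54901 + \frac{392}{2519}\right) + 152615 = \frac{138296011}{2519} + 152615 = \frac{522733196}{2519}$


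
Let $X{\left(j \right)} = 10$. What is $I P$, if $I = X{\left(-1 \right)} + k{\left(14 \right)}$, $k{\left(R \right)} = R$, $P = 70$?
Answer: $1680$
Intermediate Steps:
$I = 24$ ($I = 10 + 14 = 24$)
$I P = 24 \cdot 70 = 1680$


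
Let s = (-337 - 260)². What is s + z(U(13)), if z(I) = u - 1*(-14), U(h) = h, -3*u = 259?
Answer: 1069010/3 ≈ 3.5634e+5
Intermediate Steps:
u = -259/3 (u = -⅓*259 = -259/3 ≈ -86.333)
z(I) = -217/3 (z(I) = -259/3 - 1*(-14) = -259/3 + 14 = -217/3)
s = 356409 (s = (-597)² = 356409)
s + z(U(13)) = 356409 - 217/3 = 1069010/3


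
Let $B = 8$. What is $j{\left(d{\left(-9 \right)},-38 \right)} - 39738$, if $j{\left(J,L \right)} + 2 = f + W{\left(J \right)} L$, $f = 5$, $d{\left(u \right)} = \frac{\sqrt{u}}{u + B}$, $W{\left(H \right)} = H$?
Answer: $-39735 + 114 i \approx -39735.0 + 114.0 i$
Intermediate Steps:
$d{\left(u \right)} = \frac{\sqrt{u}}{8 + u}$ ($d{\left(u \right)} = \frac{\sqrt{u}}{u + 8} = \frac{\sqrt{u}}{8 + u}$)
$j{\left(J,L \right)} = 3 + J L$ ($j{\left(J,L \right)} = -2 + \left(5 + J L\right) = 3 + J L$)
$j{\left(d{\left(-9 \right)},-38 \right)} - 39738 = \left(3 + \frac{\sqrt{-9}}{8 - 9} \left(-38\right)\right) - 39738 = \left(3 + \frac{3 i}{-1} \left(-38\right)\right) - 39738 = \left(3 + 3 i \left(-1\right) \left(-38\right)\right) - 39738 = \left(3 + - 3 i \left(-38\right)\right) - 39738 = \left(3 + 114 i\right) - 39738 = -39735 + 114 i$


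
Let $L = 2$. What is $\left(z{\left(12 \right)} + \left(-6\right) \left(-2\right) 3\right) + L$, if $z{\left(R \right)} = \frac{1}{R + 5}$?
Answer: $\frac{647}{17} \approx 38.059$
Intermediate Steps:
$z{\left(R \right)} = \frac{1}{5 + R}$
$\left(z{\left(12 \right)} + \left(-6\right) \left(-2\right) 3\right) + L = \left(\frac{1}{5 + 12} + \left(-6\right) \left(-2\right) 3\right) + 2 = \left(\frac{1}{17} + 12 \cdot 3\right) + 2 = \left(\frac{1}{17} + 36\right) + 2 = \frac{613}{17} + 2 = \frac{647}{17}$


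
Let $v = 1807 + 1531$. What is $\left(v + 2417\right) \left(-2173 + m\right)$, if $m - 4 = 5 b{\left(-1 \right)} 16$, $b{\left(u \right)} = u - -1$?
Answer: $-12482595$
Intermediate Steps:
$b{\left(u \right)} = 1 + u$ ($b{\left(u \right)} = u + 1 = 1 + u$)
$m = 4$ ($m = 4 + 5 \left(1 - 1\right) 16 = 4 + 5 \cdot 0 \cdot 16 = 4 + 0 \cdot 16 = 4 + 0 = 4$)
$v = 3338$
$\left(v + 2417\right) \left(-2173 + m\right) = \left(3338 + 2417\right) \left(-2173 + 4\right) = 5755 \left(-2169\right) = -12482595$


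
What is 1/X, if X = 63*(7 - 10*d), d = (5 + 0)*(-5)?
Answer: 1/16191 ≈ 6.1763e-5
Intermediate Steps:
d = -25 (d = 5*(-5) = -25)
X = 16191 (X = 63*(7 - 10*(-25)) = 63*(7 + 250) = 63*257 = 16191)
1/X = 1/16191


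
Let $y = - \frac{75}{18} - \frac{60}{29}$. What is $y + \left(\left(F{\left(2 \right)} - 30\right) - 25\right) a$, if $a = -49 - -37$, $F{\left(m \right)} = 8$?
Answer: $\frac{97051}{174} \approx 557.76$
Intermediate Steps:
$a = -12$ ($a = -49 + 37 = -12$)
$y = - \frac{1085}{174}$ ($y = \left(-75\right) \frac{1}{18} - \frac{60}{29} = - \frac{25}{6} - \frac{60}{29} = - \frac{1085}{174} \approx -6.2356$)
$y + \left(\left(F{\left(2 \right)} - 30\right) - 25\right) a = - \frac{1085}{174} + \left(\left(8 - 30\right) - 25\right) \left(-12\right) = - \frac{1085}{174} + \left(-22 - 25\right) \left(-12\right) = - \frac{1085}{174} - -564 = - \frac{1085}{174} + 564 = \frac{97051}{174}$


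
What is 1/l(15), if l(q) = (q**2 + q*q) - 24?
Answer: 1/426 ≈ 0.0023474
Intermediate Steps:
l(q) = -24 + 2*q**2 (l(q) = (q**2 + q**2) - 24 = 2*q**2 - 24 = -24 + 2*q**2)
1/l(15) = 1/(-24 + 2*15**2) = 1/(-24 + 2*225) = 1/(-24 + 450) = 1/426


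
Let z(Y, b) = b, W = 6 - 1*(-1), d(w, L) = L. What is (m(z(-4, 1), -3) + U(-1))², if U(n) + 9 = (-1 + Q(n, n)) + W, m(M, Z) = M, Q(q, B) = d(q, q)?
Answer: 9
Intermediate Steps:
Q(q, B) = q
W = 7 (W = 6 + 1 = 7)
U(n) = -3 + n (U(n) = -9 + ((-1 + n) + 7) = -9 + (6 + n) = -3 + n)
(m(z(-4, 1), -3) + U(-1))² = (1 + (-3 - 1))² = (1 - 4)² = (-3)² = 9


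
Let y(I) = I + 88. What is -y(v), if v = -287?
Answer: 199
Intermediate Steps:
y(I) = 88 + I
-y(v) = -(88 - 287) = -1*(-199) = 199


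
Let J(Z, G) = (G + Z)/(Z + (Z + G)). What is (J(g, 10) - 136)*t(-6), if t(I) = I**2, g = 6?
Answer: -53568/11 ≈ -4869.8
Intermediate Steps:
J(Z, G) = (G + Z)/(G + 2*Z) (J(Z, G) = (G + Z)/(Z + (G + Z)) = (G + Z)/(G + 2*Z))
(J(g, 10) - 136)*t(-6) = ((10 + 6)/(10 + 2*6) - 136)*(-6)**2 = (16/(10 + 12) - 136)*36 = (16/22 - 136)*36 = ((1/22)*16 - 136)*36 = (8/11 - 136)*36 = -1488/11*36 = -53568/11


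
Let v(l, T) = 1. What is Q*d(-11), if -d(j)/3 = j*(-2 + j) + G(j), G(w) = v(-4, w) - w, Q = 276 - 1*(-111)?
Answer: -179955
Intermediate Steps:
Q = 387 (Q = 276 + 111 = 387)
G(w) = 1 - w
d(j) = -3 + 3*j - 3*j*(-2 + j) (d(j) = -3*(j*(-2 + j) + (1 - j)) = -3*(1 - j + j*(-2 + j)) = -3 + 3*j - 3*j*(-2 + j))
Q*d(-11) = 387*(-3 - 3*(-11)² + 9*(-11)) = 387*(-3 - 3*121 - 99) = 387*(-3 - 363 - 99) = 387*(-465) = -179955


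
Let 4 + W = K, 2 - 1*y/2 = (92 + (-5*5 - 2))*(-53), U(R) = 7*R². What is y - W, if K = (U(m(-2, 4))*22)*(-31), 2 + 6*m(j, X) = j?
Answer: 81178/9 ≈ 9019.8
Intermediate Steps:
m(j, X) = -⅓ + j/6
y = 6894 (y = 4 - 2*(92 + (-5*5 - 2))*(-53) = 4 - 2*(92 + (-25 - 2))*(-53) = 4 - 2*(92 - 27)*(-53) = 4 - 130*(-53) = 4 - 2*(-3445) = 4 + 6890 = 6894)
K = -19096/9 (K = ((7*(-⅓ + (⅙)*(-2))²)*22)*(-31) = ((7*(-⅓ - ⅓)²)*22)*(-31) = ((7*(-⅔)²)*22)*(-31) = ((7*(4/9))*22)*(-31) = ((28/9)*22)*(-31) = (616/9)*(-31) = -19096/9 ≈ -2121.8)
W = -19132/9 (W = -4 - 19096/9 = -19132/9 ≈ -2125.8)
y - W = 6894 - 1*(-19132/9) = 6894 + 19132/9 = 81178/9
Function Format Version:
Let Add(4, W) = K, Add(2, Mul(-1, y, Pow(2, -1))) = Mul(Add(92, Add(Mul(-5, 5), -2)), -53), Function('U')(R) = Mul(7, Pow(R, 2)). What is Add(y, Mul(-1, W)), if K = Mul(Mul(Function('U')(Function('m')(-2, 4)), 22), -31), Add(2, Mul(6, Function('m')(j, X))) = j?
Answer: Rational(81178, 9) ≈ 9019.8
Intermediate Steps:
Function('m')(j, X) = Add(Rational(-1, 3), Mul(Rational(1, 6), j))
y = 6894 (y = Add(4, Mul(-2, Mul(Add(92, Add(Mul(-5, 5), -2)), -53))) = Add(4, Mul(-2, Mul(Add(92, Add(-25, -2)), -53))) = Add(4, Mul(-2, Mul(Add(92, -27), -53))) = Add(4, Mul(-2, Mul(65, -53))) = Add(4, Mul(-2, -3445)) = Add(4, 6890) = 6894)
K = Rational(-19096, 9) (K = Mul(Mul(Mul(7, Pow(Add(Rational(-1, 3), Mul(Rational(1, 6), -2)), 2)), 22), -31) = Mul(Mul(Mul(7, Pow(Add(Rational(-1, 3), Rational(-1, 3)), 2)), 22), -31) = Mul(Mul(Mul(7, Pow(Rational(-2, 3), 2)), 22), -31) = Mul(Mul(Mul(7, Rational(4, 9)), 22), -31) = Mul(Mul(Rational(28, 9), 22), -31) = Mul(Rational(616, 9), -31) = Rational(-19096, 9) ≈ -2121.8)
W = Rational(-19132, 9) (W = Add(-4, Rational(-19096, 9)) = Rational(-19132, 9) ≈ -2125.8)
Add(y, Mul(-1, W)) = Add(6894, Mul(-1, Rational(-19132, 9))) = Add(6894, Rational(19132, 9)) = Rational(81178, 9)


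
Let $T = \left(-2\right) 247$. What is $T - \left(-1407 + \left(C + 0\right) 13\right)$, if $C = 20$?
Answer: $653$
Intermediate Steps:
$T = -494$
$T - \left(-1407 + \left(C + 0\right) 13\right) = -494 + \left(1407 - \left(20 + 0\right) 13\right) = -494 + \left(1407 - 20 \cdot 13\right) = -494 + \left(1407 - 260\right) = -494 + 1147 = 653$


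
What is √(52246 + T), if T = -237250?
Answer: 18*I*√571 ≈ 430.12*I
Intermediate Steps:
√(52246 + T) = √(52246 - 237250) = √(-185004) = 18*I*√571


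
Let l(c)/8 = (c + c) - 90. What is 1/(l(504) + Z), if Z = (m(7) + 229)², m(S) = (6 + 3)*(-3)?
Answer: 1/48148 ≈ 2.0769e-5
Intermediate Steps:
l(c) = -720 + 16*c (l(c) = 8*((c + c) - 90) = 8*(2*c - 90) = 8*(-90 + 2*c) = -720 + 16*c)
m(S) = -27 (m(S) = 9*(-3) = -27)
Z = 40804 (Z = (-27 + 229)² = 202² = 40804)
1/(l(504) + Z) = 1/((-720 + 16*504) + 40804) = 1/((-720 + 8064) + 40804) = 1/(7344 + 40804) = 1/48148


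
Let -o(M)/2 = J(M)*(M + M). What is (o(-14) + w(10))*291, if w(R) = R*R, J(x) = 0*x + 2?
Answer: 61692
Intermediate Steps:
J(x) = 2 (J(x) = 0 + 2 = 2)
w(R) = R²
o(M) = -8*M (o(M) = -4*(M + M) = -4*2*M = -8*M)
(o(-14) + w(10))*291 = (-8*(-14) + 10²)*291 = (112 + 100)*291 = 212*291 = 61692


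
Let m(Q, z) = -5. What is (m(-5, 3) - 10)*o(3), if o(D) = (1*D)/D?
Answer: -15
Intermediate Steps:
o(D) = 1 (o(D) = D/D = 1)
(m(-5, 3) - 10)*o(3) = (-5 - 10)*1 = -15*1 = -15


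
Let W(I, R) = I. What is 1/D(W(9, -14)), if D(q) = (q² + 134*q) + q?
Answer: 1/1296 ≈ 0.00077160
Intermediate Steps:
D(q) = q² + 135*q
1/D(W(9, -14)) = 1/(9*(135 + 9)) = 1/(9*144) = 1/1296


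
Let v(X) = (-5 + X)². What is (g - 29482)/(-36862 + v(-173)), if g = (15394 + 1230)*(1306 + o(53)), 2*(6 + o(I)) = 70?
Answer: -11081779/2589 ≈ -4280.3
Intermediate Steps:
o(I) = 29 (o(I) = -6 + (½)*70 = -6 + 35 = 29)
g = 22193040 (g = (15394 + 1230)*(1306 + 29) = 16624*1335 = 22193040)
(g - 29482)/(-36862 + v(-173)) = (22193040 - 29482)/(-36862 + (-5 - 173)²) = 22163558/(-36862 + (-178)²) = 22163558/(-36862 + 31684) = 22163558/(-5178) = 22163558*(-1/5178) = -11081779/2589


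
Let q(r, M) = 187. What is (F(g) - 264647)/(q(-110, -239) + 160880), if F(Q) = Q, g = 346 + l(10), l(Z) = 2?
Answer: -264299/161067 ≈ -1.6409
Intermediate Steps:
g = 348 (g = 346 + 2 = 348)
(F(g) - 264647)/(q(-110, -239) + 160880) = (348 - 264647)/(187 + 160880) = -264299/161067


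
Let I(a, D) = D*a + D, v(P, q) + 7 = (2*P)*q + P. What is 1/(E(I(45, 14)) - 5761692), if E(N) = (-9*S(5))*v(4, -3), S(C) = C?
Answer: -1/5760477 ≈ -1.7360e-7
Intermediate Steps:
v(P, q) = -7 + P + 2*P*q (v(P, q) = -7 + ((2*P)*q + P) = -7 + (2*P*q + P) = -7 + (P + 2*P*q) = -7 + P + 2*P*q)
I(a, D) = D + D*a
E(N) = 1215 (E(N) = (-9*5)*(-7 + 4 + 2*4*(-3)) = -45*(-7 + 4 - 24) = -45*(-27) = 1215)
1/(E(I(45, 14)) - 5761692) = 1/(1215 - 5761692) = 1/(-5760477) = -1/5760477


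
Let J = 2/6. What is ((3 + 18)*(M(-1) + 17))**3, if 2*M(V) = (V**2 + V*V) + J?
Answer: 444194947/8 ≈ 5.5524e+7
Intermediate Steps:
J = 1/3 (J = 2*(1/6) = 1/3 ≈ 0.33333)
M(V) = 1/6 + V**2 (M(V) = ((V**2 + V*V) + 1/3)/2 = ((V**2 + V**2) + 1/3)/2 = (2*V**2 + 1/3)/2 = (1/3 + 2*V**2)/2 = 1/6 + V**2)
((3 + 18)*(M(-1) + 17))**3 = ((3 + 18)*((1/6 + (-1)**2) + 17))**3 = (21*((1/6 + 1) + 17))**3 = (21*(7/6 + 17))**3 = (21*(109/6))**3 = (763/2)**3 = 444194947/8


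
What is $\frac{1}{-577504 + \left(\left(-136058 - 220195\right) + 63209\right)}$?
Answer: $- \frac{1}{870548} \approx -1.1487 \cdot 10^{-6}$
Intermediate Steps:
$\frac{1}{-577504 + \left(\left(-136058 - 220195\right) + 63209\right)} = \frac{1}{-577504 + \left(-356253 + 63209\right)} = \frac{1}{-577504 - 293044} = \frac{1}{-870548} = - \frac{1}{870548}$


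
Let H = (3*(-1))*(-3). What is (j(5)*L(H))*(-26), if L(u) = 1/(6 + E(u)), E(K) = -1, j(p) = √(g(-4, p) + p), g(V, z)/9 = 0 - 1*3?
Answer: -26*I*√22/5 ≈ -24.39*I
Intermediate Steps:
g(V, z) = -27 (g(V, z) = 9*(0 - 1*3) = 9*(0 - 3) = 9*(-3) = -27)
j(p) = √(-27 + p)
H = 9 (H = -3*(-3) = 9)
L(u) = ⅕ (L(u) = 1/(6 - 1) = 1/5 = ⅕)
(j(5)*L(H))*(-26) = (√(-27 + 5)*(⅕))*(-26) = (√(-22)*(⅕))*(-26) = ((I*√22)*(⅕))*(-26) = (I*√22/5)*(-26) = -26*I*√22/5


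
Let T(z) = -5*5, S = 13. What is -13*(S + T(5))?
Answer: 156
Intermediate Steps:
T(z) = -25
-13*(S + T(5)) = -13*(13 - 25) = -13*(-12) = 156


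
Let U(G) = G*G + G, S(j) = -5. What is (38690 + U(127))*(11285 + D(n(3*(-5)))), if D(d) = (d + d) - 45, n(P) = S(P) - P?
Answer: 618691960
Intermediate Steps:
U(G) = G + G² (U(G) = G² + G = G + G²)
n(P) = -5 - P
D(d) = -45 + 2*d (D(d) = 2*d - 45 = -45 + 2*d)
(38690 + U(127))*(11285 + D(n(3*(-5)))) = (38690 + 127*(1 + 127))*(11285 + (-45 + 2*(-5 - 3*(-5)))) = (38690 + 127*128)*(11285 + (-45 + 2*(-5 - 1*(-15)))) = (38690 + 16256)*(11285 + (-45 + 2*(-5 + 15))) = 54946*(11285 + (-45 + 2*10)) = 54946*(11285 + (-45 + 20)) = 54946*(11285 - 25) = 54946*11260 = 618691960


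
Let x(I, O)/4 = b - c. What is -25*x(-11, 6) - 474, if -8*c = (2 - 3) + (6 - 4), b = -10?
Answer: 1027/2 ≈ 513.50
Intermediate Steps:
c = -⅛ (c = -((2 - 3) + (6 - 4))/8 = -(-1 + 2)/8 = -⅛*1 = -⅛ ≈ -0.12500)
x(I, O) = -79/2 (x(I, O) = 4*(-10 - 1*(-⅛)) = 4*(-10 + ⅛) = 4*(-79/8) = -79/2)
-25*x(-11, 6) - 474 = -25*(-79/2) - 474 = 1975/2 - 474 = 1027/2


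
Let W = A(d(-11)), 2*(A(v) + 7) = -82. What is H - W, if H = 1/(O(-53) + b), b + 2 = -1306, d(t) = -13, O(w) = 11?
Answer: 62255/1297 ≈ 47.999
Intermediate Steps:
b = -1308 (b = -2 - 1306 = -1308)
A(v) = -48 (A(v) = -7 + (½)*(-82) = -7 - 41 = -48)
W = -48
H = -1/1297 (H = 1/(11 - 1308) = 1/(-1297) = -1/1297 ≈ -0.00077101)
H - W = -1/1297 - 1*(-48) = -1/1297 + 48 = 62255/1297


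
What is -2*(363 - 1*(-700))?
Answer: -2126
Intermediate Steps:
-2*(363 - 1*(-700)) = -2*(363 + 700) = -2*1063 = -2126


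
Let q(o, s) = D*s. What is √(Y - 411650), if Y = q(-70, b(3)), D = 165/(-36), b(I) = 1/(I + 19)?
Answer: I*√59277630/12 ≈ 641.6*I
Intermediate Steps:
b(I) = 1/(19 + I)
D = -55/12 (D = 165*(-1/36) = -55/12 ≈ -4.5833)
q(o, s) = -55*s/12
Y = -5/24 (Y = -55/(12*(19 + 3)) = -55/12/22 = -55/12*1/22 = -5/24 ≈ -0.20833)
√(Y - 411650) = √(-5/24 - 411650) = √(-9879605/24) = I*√59277630/12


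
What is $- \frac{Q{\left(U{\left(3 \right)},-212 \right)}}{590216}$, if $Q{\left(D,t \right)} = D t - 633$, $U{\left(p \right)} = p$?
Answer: $\frac{1269}{590216} \approx 0.0021501$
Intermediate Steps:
$Q{\left(D,t \right)} = -633 + D t$
$- \frac{Q{\left(U{\left(3 \right)},-212 \right)}}{590216} = - \frac{-633 + 3 \left(-212\right)}{590216} = - \frac{-633 - 636}{590216} = - \frac{-1269}{590216} = \left(-1\right) \left(- \frac{1269}{590216}\right) = \frac{1269}{590216}$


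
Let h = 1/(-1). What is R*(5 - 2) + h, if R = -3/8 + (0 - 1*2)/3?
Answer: -33/8 ≈ -4.1250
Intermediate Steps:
h = -1
R = -25/24 (R = -3*1/8 + (0 - 2)*(1/3) = -3/8 - 2*1/3 = -3/8 - 2/3 = -25/24 ≈ -1.0417)
R*(5 - 2) + h = -25*(5 - 2)/24 - 1 = -25/24*3 - 1 = -25/8 - 1 = -33/8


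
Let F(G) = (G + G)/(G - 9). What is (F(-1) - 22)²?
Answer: 11881/25 ≈ 475.24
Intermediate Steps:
F(G) = 2*G/(-9 + G) (F(G) = (2*G)/(-9 + G) = 2*G/(-9 + G))
(F(-1) - 22)² = (2*(-1)/(-9 - 1) - 22)² = (2*(-1)/(-10) - 22)² = (2*(-1)*(-⅒) - 22)² = (⅕ - 22)² = (-109/5)² = 11881/25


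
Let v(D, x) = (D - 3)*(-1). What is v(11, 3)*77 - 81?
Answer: -697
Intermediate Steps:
v(D, x) = 3 - D (v(D, x) = (-3 + D)*(-1) = 3 - D)
v(11, 3)*77 - 81 = (3 - 1*11)*77 - 81 = (3 - 11)*77 - 81 = -8*77 - 81 = -616 - 81 = -697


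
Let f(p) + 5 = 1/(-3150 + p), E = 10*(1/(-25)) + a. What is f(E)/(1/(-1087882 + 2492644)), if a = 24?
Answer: -54901610865/7816 ≈ -7.0243e+6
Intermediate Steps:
E = 118/5 (E = 10*(1/(-25)) + 24 = 10*(1*(-1/25)) + 24 = 10*(-1/25) + 24 = -⅖ + 24 = 118/5 ≈ 23.600)
f(p) = -5 + 1/(-3150 + p)
f(E)/(1/(-1087882 + 2492644)) = ((15751 - 5*118/5)/(-3150 + 118/5))/(1/(-1087882 + 2492644)) = ((15751 - 118)/(-15632/5))/(1/1404762) = (-5/15632*15633)/(1/1404762) = -78165/15632*1404762 = -54901610865/7816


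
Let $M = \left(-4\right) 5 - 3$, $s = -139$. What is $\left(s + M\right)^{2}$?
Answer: $26244$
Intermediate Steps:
$M = -23$ ($M = -20 - 3 = -23$)
$\left(s + M\right)^{2} = \left(-139 - 23\right)^{2} = \left(-162\right)^{2} = 26244$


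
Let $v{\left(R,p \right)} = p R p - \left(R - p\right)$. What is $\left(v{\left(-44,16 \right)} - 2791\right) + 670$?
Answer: $-13325$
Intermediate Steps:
$v{\left(R,p \right)} = p - R + R p^{2}$ ($v{\left(R,p \right)} = R p p - \left(R - p\right) = R p^{2} - \left(R - p\right) = p - R + R p^{2}$)
$\left(v{\left(-44,16 \right)} - 2791\right) + 670 = \left(\left(16 - -44 - 44 \cdot 16^{2}\right) - 2791\right) + 670 = \left(\left(16 + 44 - 11264\right) - 2791\right) + 670 = \left(-11204 - 2791\right) + 670 = -13995 + 670 = -13325$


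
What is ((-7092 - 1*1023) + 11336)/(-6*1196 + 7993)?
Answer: 3221/817 ≈ 3.9425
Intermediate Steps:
((-7092 - 1*1023) + 11336)/(-6*1196 + 7993) = ((-7092 - 1023) + 11336)/(-7176 + 7993) = (-8115 + 11336)/817 = 3221*(1/817) = 3221/817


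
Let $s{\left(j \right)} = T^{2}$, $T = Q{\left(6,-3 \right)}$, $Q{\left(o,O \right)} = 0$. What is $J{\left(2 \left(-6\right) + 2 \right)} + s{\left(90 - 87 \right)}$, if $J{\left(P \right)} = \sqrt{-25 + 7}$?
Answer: $3 i \sqrt{2} \approx 4.2426 i$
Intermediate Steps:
$T = 0$
$J{\left(P \right)} = 3 i \sqrt{2}$ ($J{\left(P \right)} = \sqrt{-18} = 3 i \sqrt{2}$)
$s{\left(j \right)} = 0$ ($s{\left(j \right)} = 0^{2} = 0$)
$J{\left(2 \left(-6\right) + 2 \right)} + s{\left(90 - 87 \right)} = 3 i \sqrt{2} + 0 = 3 i \sqrt{2}$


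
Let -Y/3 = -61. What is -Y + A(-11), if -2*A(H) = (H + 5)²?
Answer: -201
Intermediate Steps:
A(H) = -(5 + H)²/2 (A(H) = -(H + 5)²/2 = -(5 + H)²/2)
Y = 183 (Y = -3*(-61) = 183)
-Y + A(-11) = -1*183 - (5 - 11)²/2 = -183 - ½*(-6)² = -183 - ½*36 = -183 - 18 = -201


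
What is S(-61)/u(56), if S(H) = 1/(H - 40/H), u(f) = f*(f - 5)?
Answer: -61/10512936 ≈ -5.8024e-6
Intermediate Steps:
u(f) = f*(-5 + f)
S(-61)/u(56) = (-61/(-40 + (-61)²))/((56*(-5 + 56))) = (-61/(-40 + 3721))/((56*51)) = -61/3681/2856 = -61*1/3681*(1/2856) = -61/3681*1/2856 = -61/10512936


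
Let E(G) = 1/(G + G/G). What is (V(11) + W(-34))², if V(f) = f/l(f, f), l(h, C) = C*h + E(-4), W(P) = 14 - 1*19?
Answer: 3157729/131044 ≈ 24.097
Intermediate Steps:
W(P) = -5 (W(P) = 14 - 19 = -5)
E(G) = 1/(1 + G) (E(G) = 1/(G + 1) = 1/(1 + G))
l(h, C) = -⅓ + C*h (l(h, C) = C*h + 1/(1 - 4) = C*h + 1/(-3) = C*h - ⅓ = -⅓ + C*h)
V(f) = f/(-⅓ + f²) (V(f) = f/(-⅓ + f*f) = f/(-⅓ + f²))
(V(11) + W(-34))² = (3*11/(-1 + 3*11²) - 5)² = (3*11/(-1 + 3*121) - 5)² = (3*11/(-1 + 363) - 5)² = (3*11/362 - 5)² = (3*11*(1/362) - 5)² = (33/362 - 5)² = (-1777/362)² = 3157729/131044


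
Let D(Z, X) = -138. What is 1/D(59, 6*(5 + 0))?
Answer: -1/138 ≈ -0.0072464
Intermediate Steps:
1/D(59, 6*(5 + 0)) = 1/(-138) = -1/138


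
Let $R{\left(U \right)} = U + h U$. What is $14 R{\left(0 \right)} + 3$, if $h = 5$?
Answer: $3$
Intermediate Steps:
$R{\left(U \right)} = 6 U$ ($R{\left(U \right)} = U + 5 U = 6 U$)
$14 R{\left(0 \right)} + 3 = 14 \cdot 6 \cdot 0 + 3 = 14 \cdot 0 + 3 = 0 + 3 = 3$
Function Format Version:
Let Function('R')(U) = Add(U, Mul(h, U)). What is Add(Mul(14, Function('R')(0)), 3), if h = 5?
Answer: 3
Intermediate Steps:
Function('R')(U) = Mul(6, U) (Function('R')(U) = Add(U, Mul(5, U)) = Mul(6, U))
Add(Mul(14, Function('R')(0)), 3) = Add(Mul(14, Mul(6, 0)), 3) = Add(Mul(14, 0), 3) = Add(0, 3) = 3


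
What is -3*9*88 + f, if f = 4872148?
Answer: 4869772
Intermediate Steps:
-3*9*88 + f = -3*9*88 + 4872148 = -27*88 + 4872148 = -2376 + 4872148 = 4869772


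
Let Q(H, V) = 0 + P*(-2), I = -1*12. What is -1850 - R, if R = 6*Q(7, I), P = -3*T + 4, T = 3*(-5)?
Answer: -1262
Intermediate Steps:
T = -15
I = -12
P = 49 (P = -3*(-15) + 4 = 45 + 4 = 49)
Q(H, V) = -98 (Q(H, V) = 0 + 49*(-2) = 0 - 98 = -98)
R = -588 (R = 6*(-98) = -588)
-1850 - R = -1850 - 1*(-588) = -1850 + 588 = -1262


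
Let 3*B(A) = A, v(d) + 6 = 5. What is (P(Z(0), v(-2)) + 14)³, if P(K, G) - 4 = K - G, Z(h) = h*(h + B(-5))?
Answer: 6859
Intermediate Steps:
v(d) = -1 (v(d) = -6 + 5 = -1)
B(A) = A/3
Z(h) = h*(-5/3 + h) (Z(h) = h*(h + (⅓)*(-5)) = h*(h - 5/3) = h*(-5/3 + h))
P(K, G) = 4 + K - G (P(K, G) = 4 + (K - G) = 4 + K - G)
(P(Z(0), v(-2)) + 14)³ = ((4 + (⅓)*0*(-5 + 3*0) - 1*(-1)) + 14)³ = ((4 + (⅓)*0*(-5 + 0) + 1) + 14)³ = ((4 + (⅓)*0*(-5) + 1) + 14)³ = ((4 + 0 + 1) + 14)³ = (5 + 14)³ = 19³ = 6859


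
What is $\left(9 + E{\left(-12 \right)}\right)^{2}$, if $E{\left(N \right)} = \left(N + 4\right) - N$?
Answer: $169$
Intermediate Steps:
$E{\left(N \right)} = 4$ ($E{\left(N \right)} = \left(4 + N\right) - N = 4$)
$\left(9 + E{\left(-12 \right)}\right)^{2} = \left(9 + 4\right)^{2} = 13^{2} = 169$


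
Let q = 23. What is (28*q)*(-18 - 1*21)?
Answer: -25116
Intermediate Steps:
(28*q)*(-18 - 1*21) = (28*23)*(-18 - 1*21) = 644*(-18 - 21) = 644*(-39) = -25116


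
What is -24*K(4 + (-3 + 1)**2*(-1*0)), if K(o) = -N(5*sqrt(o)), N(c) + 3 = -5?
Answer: -192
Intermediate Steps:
N(c) = -8 (N(c) = -3 - 5 = -8)
K(o) = 8 (K(o) = -1*(-8) = 8)
-24*K(4 + (-3 + 1)**2*(-1*0)) = -24*8 = -192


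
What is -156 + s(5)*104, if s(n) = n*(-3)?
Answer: -1716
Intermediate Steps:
s(n) = -3*n
-156 + s(5)*104 = -156 - 3*5*104 = -156 - 15*104 = -156 - 1560 = -1716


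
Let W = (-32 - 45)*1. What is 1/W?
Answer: -1/77 ≈ -0.012987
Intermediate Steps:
W = -77 (W = -77*1 = -77)
1/W = 1/(-77) = -1/77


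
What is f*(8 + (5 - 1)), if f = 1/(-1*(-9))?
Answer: 4/3 ≈ 1.3333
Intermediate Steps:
f = 1/9 ≈ 0.11111
f*(8 + (5 - 1)) = (8 + (5 - 1))/9 = (8 + 4)/9 = (1/9)*12 = 4/3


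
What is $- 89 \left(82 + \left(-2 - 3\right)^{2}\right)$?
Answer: $-9523$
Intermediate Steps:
$- 89 \left(82 + \left(-2 - 3\right)^{2}\right) = - 89 \left(82 + \left(-5\right)^{2}\right) = - 89 \left(82 + 25\right) = \left(-89\right) 107 = -9523$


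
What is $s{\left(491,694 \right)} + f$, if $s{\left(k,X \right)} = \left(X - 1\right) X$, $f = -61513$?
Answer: $419429$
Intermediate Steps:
$s{\left(k,X \right)} = X \left(-1 + X\right)$ ($s{\left(k,X \right)} = \left(-1 + X\right) X = X \left(-1 + X\right)$)
$s{\left(491,694 \right)} + f = 694 \left(-1 + 694\right) - 61513 = 694 \cdot 693 - 61513 = 480942 - 61513 = 419429$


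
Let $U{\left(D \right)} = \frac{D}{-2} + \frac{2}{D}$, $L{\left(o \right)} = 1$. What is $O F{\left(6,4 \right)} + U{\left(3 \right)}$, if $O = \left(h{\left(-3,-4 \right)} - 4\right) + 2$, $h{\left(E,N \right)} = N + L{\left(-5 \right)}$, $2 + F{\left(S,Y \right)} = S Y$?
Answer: $- \frac{665}{6} \approx -110.83$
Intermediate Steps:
$F{\left(S,Y \right)} = -2 + S Y$
$U{\left(D \right)} = \frac{2}{D} - \frac{D}{2}$ ($U{\left(D \right)} = D \left(- \frac{1}{2}\right) + \frac{2}{D} = - \frac{D}{2} + \frac{2}{D} = \frac{2}{D} - \frac{D}{2}$)
$h{\left(E,N \right)} = 1 + N$ ($h{\left(E,N \right)} = N + 1 = 1 + N$)
$O = -5$ ($O = \left(\left(1 - 4\right) - 4\right) + 2 = \left(-3 - 4\right) + 2 = -7 + 2 = -5$)
$O F{\left(6,4 \right)} + U{\left(3 \right)} = - 5 \left(-2 + 6 \cdot 4\right) + \left(\frac{2}{3} - \frac{3}{2}\right) = - 5 \left(-2 + 24\right) + \left(2 \cdot \frac{1}{3} - \frac{3}{2}\right) = \left(-5\right) 22 + \left(\frac{2}{3} - \frac{3}{2}\right) = -110 - \frac{5}{6} = - \frac{665}{6}$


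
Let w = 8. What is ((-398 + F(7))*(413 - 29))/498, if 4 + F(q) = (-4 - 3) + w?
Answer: -25664/83 ≈ -309.20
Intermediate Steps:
F(q) = -3 (F(q) = -4 + ((-4 - 3) + 8) = -4 + (-7 + 8) = -4 + 1 = -3)
((-398 + F(7))*(413 - 29))/498 = ((-398 - 3)*(413 - 29))/498 = -401*384*(1/498) = -153984*1/498 = -25664/83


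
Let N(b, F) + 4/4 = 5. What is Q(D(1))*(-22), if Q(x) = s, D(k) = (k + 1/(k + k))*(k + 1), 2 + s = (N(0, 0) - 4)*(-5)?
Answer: 44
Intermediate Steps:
N(b, F) = 4 (N(b, F) = -1 + 5 = 4)
s = -2 (s = -2 + (4 - 4)*(-5) = -2 + 0*(-5) = -2 + 0 = -2)
D(k) = (1 + k)*(k + 1/(2*k)) (D(k) = (k + 1/(2*k))*(1 + k) = (1 + k)*(k + 1/(2*k)))
Q(x) = -2
Q(D(1))*(-22) = -2*(-22) = 44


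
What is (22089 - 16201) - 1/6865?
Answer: 40421119/6865 ≈ 5888.0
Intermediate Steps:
(22089 - 16201) - 1/6865 = 5888 - 1*1/6865 = 5888 - 1/6865 = 40421119/6865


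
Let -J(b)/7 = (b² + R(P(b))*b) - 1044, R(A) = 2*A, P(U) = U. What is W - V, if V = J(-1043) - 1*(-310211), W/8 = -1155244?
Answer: 13285358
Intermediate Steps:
W = -9241952 (W = 8*(-1155244) = -9241952)
J(b) = 7308 - 21*b² (J(b) = -7*((b² + (2*b)*b) - 1044) = -7*((b² + 2*b²) - 1044) = -7*(3*b² - 1044) = -7*(-1044 + 3*b²) = 7308 - 21*b²)
V = -22527310 (V = (7308 - 21*(-1043)²) - 1*(-310211) = (7308 - 21*1087849) + 310211 = (7308 - 22844829) + 310211 = -22837521 + 310211 = -22527310)
W - V = -9241952 - 1*(-22527310) = -9241952 + 22527310 = 13285358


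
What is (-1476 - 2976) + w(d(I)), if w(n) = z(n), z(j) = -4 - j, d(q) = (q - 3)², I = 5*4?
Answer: -4745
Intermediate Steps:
I = 20
d(q) = (-3 + q)²
w(n) = -4 - n
(-1476 - 2976) + w(d(I)) = (-1476 - 2976) + (-4 - (-3 + 20)²) = -4452 + (-4 - 1*17²) = -4452 + (-4 - 1*289) = -4452 + (-4 - 289) = -4452 - 293 = -4745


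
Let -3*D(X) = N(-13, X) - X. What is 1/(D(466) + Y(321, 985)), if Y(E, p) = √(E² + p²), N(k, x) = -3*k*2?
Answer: -582/4754425 + 9*√1073266/9508850 ≈ 0.00085813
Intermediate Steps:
N(k, x) = -6*k
D(X) = -26 + X/3 (D(X) = -(-6*(-13) - X)/3 = -(78 - X)/3 = -26 + X/3)
1/(D(466) + Y(321, 985)) = 1/((-26 + (⅓)*466) + √(321² + 985²)) = 1/((-26 + 466/3) + √(103041 + 970225)) = 1/(388/3 + √1073266)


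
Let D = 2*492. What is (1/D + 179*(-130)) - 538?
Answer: -23427071/984 ≈ -23808.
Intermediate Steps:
D = 984
(1/D + 179*(-130)) - 538 = (1/984 + 179*(-130)) - 538 = (1/984 - 23270) - 538 = -22897679/984 - 538 = -23427071/984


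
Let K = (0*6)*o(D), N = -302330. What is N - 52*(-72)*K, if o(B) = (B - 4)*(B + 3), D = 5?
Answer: -302330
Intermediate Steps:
o(B) = (-4 + B)*(3 + B)
K = 0 (K = (0*6)*(-12 + 5² - 1*5) = 0*(-12 + 25 - 5) = 0*8 = 0)
N - 52*(-72)*K = -302330 - 52*(-72)*0 = -302330 - (-3744)*0 = -302330 - 1*0 = -302330 + 0 = -302330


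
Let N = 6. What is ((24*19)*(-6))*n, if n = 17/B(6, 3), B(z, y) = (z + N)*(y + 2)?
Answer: -3876/5 ≈ -775.20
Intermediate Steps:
B(z, y) = (2 + y)*(6 + z) (B(z, y) = (z + 6)*(y + 2) = (6 + z)*(2 + y) = (2 + y)*(6 + z))
n = 17/60 (n = 17/(12 + 2*6 + 6*3 + 3*6) = 17/(12 + 12 + 18 + 18) = 17/60 ≈ 0.28333)
((24*19)*(-6))*n = ((24*19)*(-6))*(17/60) = (456*(-6))*(17/60) = -2736*17/60 = -3876/5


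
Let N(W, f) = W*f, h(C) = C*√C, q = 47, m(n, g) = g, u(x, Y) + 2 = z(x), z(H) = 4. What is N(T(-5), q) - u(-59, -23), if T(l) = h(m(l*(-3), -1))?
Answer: -2 - 47*I ≈ -2.0 - 47.0*I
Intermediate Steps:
u(x, Y) = 2 (u(x, Y) = -2 + 4 = 2)
h(C) = C^(3/2)
T(l) = -I (T(l) = (-1)^(3/2) = -I)
N(T(-5), q) - u(-59, -23) = -I*47 - 1*2 = -47*I - 2 = -2 - 47*I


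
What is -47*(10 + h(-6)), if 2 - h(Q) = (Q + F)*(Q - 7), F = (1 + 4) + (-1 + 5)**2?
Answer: -9729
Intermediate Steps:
F = 21 (F = 5 + 4**2 = 5 + 16 = 21)
h(Q) = 2 - (-7 + Q)*(21 + Q) (h(Q) = 2 - (Q + 21)*(Q - 7) = 2 - (21 + Q)*(-7 + Q) = 2 - (-7 + Q)*(21 + Q))
-47*(10 + h(-6)) = -47*(10 + (149 - 1*(-6)**2 - 14*(-6))) = -47*(10 + (149 - 1*36 + 84)) = -47*(10 + (149 - 36 + 84)) = -47*(10 + 197) = -47*207 = -9729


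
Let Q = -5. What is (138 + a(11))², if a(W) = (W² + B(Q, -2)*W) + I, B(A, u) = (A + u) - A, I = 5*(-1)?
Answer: 53824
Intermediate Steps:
I = -5
B(A, u) = u
a(W) = -5 + W² - 2*W (a(W) = (W² - 2*W) - 5 = -5 + W² - 2*W)
(138 + a(11))² = (138 + (-5 + 11² - 2*11))² = (138 + (-5 + 121 - 22))² = (138 + 94)² = 232² = 53824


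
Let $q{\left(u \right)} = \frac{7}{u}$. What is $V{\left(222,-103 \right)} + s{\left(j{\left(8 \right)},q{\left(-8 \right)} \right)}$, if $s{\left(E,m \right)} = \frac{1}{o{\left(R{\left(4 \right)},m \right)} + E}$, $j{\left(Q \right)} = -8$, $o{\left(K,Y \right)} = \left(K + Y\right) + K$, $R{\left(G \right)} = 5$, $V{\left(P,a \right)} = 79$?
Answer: $\frac{719}{9} \approx 79.889$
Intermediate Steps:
$o{\left(K,Y \right)} = Y + 2 K$
$s{\left(E,m \right)} = \frac{1}{10 + E + m}$ ($s{\left(E,m \right)} = \frac{1}{\left(m + 2 \cdot 5\right) + E} = \frac{1}{\left(m + 10\right) + E} = \frac{1}{\left(10 + m\right) + E} = \frac{1}{10 + E + m}$)
$V{\left(222,-103 \right)} + s{\left(j{\left(8 \right)},q{\left(-8 \right)} \right)} = 79 + \frac{1}{10 - 8 + \frac{7}{-8}} = 79 + \frac{1}{10 - 8 + 7 \left(- \frac{1}{8}\right)} = 79 + \frac{1}{10 - 8 - \frac{7}{8}} = 79 + \frac{1}{\frac{9}{8}} = 79 + \frac{8}{9} = \frac{719}{9}$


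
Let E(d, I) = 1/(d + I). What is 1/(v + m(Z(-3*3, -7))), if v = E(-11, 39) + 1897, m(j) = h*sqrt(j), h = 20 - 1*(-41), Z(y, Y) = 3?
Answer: 1487276/2812663897 - 47824*sqrt(3)/2812663897 ≈ 0.00049933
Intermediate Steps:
E(d, I) = 1/(I + d)
h = 61 (h = 20 + 41 = 61)
m(j) = 61*sqrt(j)
v = 53117/28 (v = 1/(39 - 11) + 1897 = 1/28 + 1897 = 53117/28 ≈ 1897.0)
1/(v + m(Z(-3*3, -7))) = 1/(53117/28 + 61*sqrt(3))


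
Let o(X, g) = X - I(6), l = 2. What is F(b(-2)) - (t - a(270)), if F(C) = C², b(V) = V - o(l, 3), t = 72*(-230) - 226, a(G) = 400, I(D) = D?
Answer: 17190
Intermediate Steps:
o(X, g) = -6 + X (o(X, g) = X - 1*6 = X - 6 = -6 + X)
t = -16786 (t = -16560 - 226 = -16786)
b(V) = 4 + V (b(V) = V - (-6 + 2) = V - 1*(-4) = V + 4 = 4 + V)
F(b(-2)) - (t - a(270)) = (4 - 2)² - (-16786 - 1*400) = 2² - (-16786 - 400) = 4 - 1*(-17186) = 4 + 17186 = 17190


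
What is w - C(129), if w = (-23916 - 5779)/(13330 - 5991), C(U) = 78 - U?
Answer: 344594/7339 ≈ 46.954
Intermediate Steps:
w = -29695/7339 ≈ -4.0462
w - C(129) = -29695/7339 - (78 - 1*129) = -29695/7339 - (78 - 129) = -29695/7339 - 1*(-51) = -29695/7339 + 51 = 344594/7339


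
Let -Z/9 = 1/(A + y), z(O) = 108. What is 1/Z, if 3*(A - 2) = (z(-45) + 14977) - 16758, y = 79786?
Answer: -237691/27 ≈ -8803.4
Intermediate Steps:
A = -1667/3 (A = 2 + ((108 + 14977) - 16758)/3 = 2 + (15085 - 16758)/3 = 2 + (1/3)*(-1673) = 2 - 1673/3 = -1667/3 ≈ -555.67)
Z = -27/237691 (Z = -9/(-1667/3 + 79786) = -9/237691/3 = -9*3/237691 = -27/237691 ≈ -0.00011359)
1/Z = 1/(-27/237691) = -237691/27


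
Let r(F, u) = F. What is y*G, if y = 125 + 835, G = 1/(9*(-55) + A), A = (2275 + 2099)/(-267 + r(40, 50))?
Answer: -72640/38913 ≈ -1.8667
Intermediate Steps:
A = -4374/227 (A = (2275 + 2099)/(-267 + 40) = 4374/(-227) = 4374*(-1/227) = -4374/227 ≈ -19.269)
G = -227/116739 (G = 1/(9*(-55) - 4374/227) = 1/(-495 - 4374/227) = 1/(-116739/227) = -227/116739 ≈ -0.0019445)
y = 960
y*G = 960*(-227/116739) = -72640/38913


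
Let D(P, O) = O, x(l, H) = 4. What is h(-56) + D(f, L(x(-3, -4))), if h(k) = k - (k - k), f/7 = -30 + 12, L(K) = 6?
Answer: -50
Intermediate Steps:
f = -126 (f = 7*(-30 + 12) = 7*(-18) = -126)
h(k) = k (h(k) = k - 1*0 = k + 0 = k)
h(-56) + D(f, L(x(-3, -4))) = -56 + 6 = -50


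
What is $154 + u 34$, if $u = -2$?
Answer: $86$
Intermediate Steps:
$154 + u 34 = 154 - 68 = 86$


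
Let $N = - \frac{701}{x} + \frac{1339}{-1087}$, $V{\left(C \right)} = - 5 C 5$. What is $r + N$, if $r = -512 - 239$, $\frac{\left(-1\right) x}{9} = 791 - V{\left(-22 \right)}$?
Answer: $- \frac{1772777257}{2357703} \approx -751.91$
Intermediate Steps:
$V{\left(C \right)} = - 25 C$
$x = -2169$ ($x = - 9 \left(791 - \left(-25\right) \left(-22\right)\right) = - 9 \left(791 - 550\right) = \left(-9\right) 241 = -2169$)
$r = -751$
$N = - \frac{2142304}{2357703}$ ($N = - \frac{701}{-2169} + \frac{1339}{-1087} = \left(-701\right) \left(- \frac{1}{2169}\right) + 1339 \left(- \frac{1}{1087}\right) = \frac{701}{2169} - \frac{1339}{1087} = - \frac{2142304}{2357703} \approx -0.90864$)
$r + N = -751 - \frac{2142304}{2357703} = - \frac{1772777257}{2357703}$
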